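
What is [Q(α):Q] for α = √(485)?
[Q(α):Q] = 2

[Q(α):Q] equals the degree of the minimal polynomial of α. Here α^2 = 485 and x^2 - 485 is irreducible (d = 485 is squarefree, ≠ 1, hence not a square), so deg(m_α) = 2. Thus [Q(α):Q] = 2.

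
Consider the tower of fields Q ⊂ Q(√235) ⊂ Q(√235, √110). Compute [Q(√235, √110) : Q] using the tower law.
[Q(√235, √110) : Q] = 4

[Q(√235):Q] = 2 (min poly x^2 - 235, irreducible since 235 is squarefree > 1). For the top step, suppose √110 ∈ Q(√235), say √110 = c + d√235 with c, d ∈ Q. Squaring: 110 = c^2 + 235d^2 + 2cd√235. Since √235 ∉ Q this forces 2cd = 0. If d = 0 then √110 = c ∈ Q, contradicting 110 squarefree > 1. If c = 0 then 110 = 235d^2, so 235·110 = (235d)^2 is a perfect square in Q — but 235·110 = 25850 is not a perfect square (since 235 and 110 are distinct squarefree integers). Contradiction. Hence √110 ∉ Q(√235), so x^2 - 110 stays irreducible over Q(√235) and [Q(√235, √110) : Q(√235)] = 2. By the tower law, [Q(√235, √110) : Q] = 2 · 2 = 4.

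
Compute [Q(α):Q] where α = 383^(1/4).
[Q(α):Q] = 4

α is a root of x^4 - 383. By Eisenstein's criterion at the prime p = 383 (which divides the constant term 383 but p^2 = 146689 does not, since 383 is squarefree), x^4 - 383 is irreducible over Q. Hence [Q(α):Q] = 4.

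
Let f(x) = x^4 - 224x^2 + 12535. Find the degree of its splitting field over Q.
[K : Q] = 4

Solving the quadratic in x^2: x^2 = (224 ± √(224^2 - 4·12535))/2 = (224 ± √36)/2 = (224 ± 6)/2, giving x^2 = 109 or x^2 = 115. So f(x) = (x^2 - 109)(x^2 - 115) and the roots of f are ±√109, ±√115. Hence the splitting field is K = Q(√109, √115). Since 109 and 115 are distinct squarefree integers > 1, their product 12535 is not a perfect square, so √115 ∉ Q(√109). By the tower law [K:Q] = [Q(√109,√115):Q(√109)] · [Q(√109):Q] = 2 · 2 = 4.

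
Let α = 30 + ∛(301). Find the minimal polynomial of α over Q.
m_α(x) = x^3 - 90x^2 + 2700x - 27301

Set β = α - 30 = ∛(301), so β^3 = 301. Then (α - 30)^3 - 301 = 0, i.e. α is a root of g(x) = (x - 30)^3 - 301 = x^3 - 90x^2 + 2700x - 27301. Since g(x) = h(x - 30) where h(x) = x^3 - 301, and h is irreducible over Q (because 301 is not a perfect cube, so h has no rational root, and a monic cubic with no rational root is irreducible), g is also irreducible (irreducibility is preserved under the substitution x → x - 30). Hence m_α(x) = x^3 - 90x^2 + 2700x - 27301.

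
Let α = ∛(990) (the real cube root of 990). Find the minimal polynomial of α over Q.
m_α(x) = x^3 - 990

α satisfies α^3 = 990, so x^3 - 990 annihilates α. By the rational root test, a rational root p/q (in lowest terms) of x^3 - 990 would satisfy p^3 = 990 q^3, forcing q = 1 and p^3 = 990; but 990 is not a perfect cube, contradiction. A monic cubic over Q with no rational root is irreducible (any nontrivial factorization would include a linear factor). Hence x^3 - 990 is the minimal polynomial of α, and in particular [Q(α):Q] = 3.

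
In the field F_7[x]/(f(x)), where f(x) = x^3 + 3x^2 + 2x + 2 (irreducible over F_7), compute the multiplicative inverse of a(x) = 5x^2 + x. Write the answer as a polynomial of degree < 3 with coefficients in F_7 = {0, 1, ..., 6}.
a(x)^(-1) ≡ x^2 + 2x + 2 (mod f(x))

Since f is irreducible over F_7, F_7[x]/(f) is a field and a(x) ≠ 0 has an inverse. Apply the extended Euclidean algorithm to f(x) and a(x) in F_7[x]: f(x) = (3x)·a(x) + (2x + 2);  a(x) = (6x + 5)·(2x + 2) + (4). The last nonzero remainder is the constant 4 = gcd(f, a) in F_7. Back-substituting through the division chain expresses 4 = s(x)·a(x) + t(x)·f(x) with s(x) ≡ 4x^2 + x + 1 (mod f), so (4x^2 + x + 1)·a(x) ≡ 4 (mod f). Multiplying by 4^(-1) ≡ 2 in F_7 gives a(x)^(-1) ≡ 2·(4x^2 + x + 1) ≡ x^2 + 2x + 2 (mod f). Check: (5x^2 + x)·(x^2 + 2x + 2) = 5x^4 + 4x^3 + 5x^2 + 2x ≡ 1 (mod x^3 + 3x^2 + 2x + 2).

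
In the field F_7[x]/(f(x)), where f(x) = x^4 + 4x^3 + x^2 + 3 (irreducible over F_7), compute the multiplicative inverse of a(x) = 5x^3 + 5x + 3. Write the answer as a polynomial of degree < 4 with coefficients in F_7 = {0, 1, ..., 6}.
a(x)^(-1) ≡ 4x^3 + x^2 + 2x (mod f(x))

Since f is irreducible over F_7, F_7[x]/(f) is a field and a(x) ≠ 0 has an inverse. Apply the extended Euclidean algorithm to f(x) and a(x) in F_7[x]: f(x) = (3x + 5)·a(x) + (x + 2);  a(x) = (5x^2 + 4x + 4)·(x + 2) + (2). The last nonzero remainder is the constant 2 = gcd(f, a) in F_7. Back-substituting through the division chain expresses 2 = s(x)·a(x) + t(x)·f(x) with s(x) ≡ x^3 + 2x^2 + 4x (mod f), so (x^3 + 2x^2 + 4x)·a(x) ≡ 2 (mod f). Multiplying by 2^(-1) ≡ 4 in F_7 gives a(x)^(-1) ≡ 4·(x^3 + 2x^2 + 4x) ≡ 4x^3 + x^2 + 2x (mod f). Check: (5x^3 + 5x + 3)·(4x^3 + x^2 + 2x) = 6x^6 + 5x^5 + 2x^4 + 3x^3 + 6x^2 + 6x ≡ 1 (mod x^4 + 4x^3 + x^2 + 3).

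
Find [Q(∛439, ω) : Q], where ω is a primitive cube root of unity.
[Q(∛439, ω) : Q] = 6

[Q(∛439):Q] = 3 (min poly x^3 - 439, irreducible since 439 is not a perfect cube). [Q(ω):Q] = 2 (min poly x^2 + x + 1). Since Q(∛439) ⊂ R and ω ∉ R, we have ω ∉ Q(∛439), so x^2 + x + 1 remains irreducible over Q(∛439) and [Q(∛439, ω) : Q(∛439)] = 2. By the tower law, [Q(∛439, ω) : Q] = 3 · 2 = 6. (In fact Q(∛439, ω) is the splitting field of x^3 - 439 over Q.)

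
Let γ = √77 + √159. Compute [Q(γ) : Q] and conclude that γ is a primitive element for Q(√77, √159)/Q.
[Q(γ) : Q] = 4 (equivalently, Q(γ) = Q(√77, √159))

Obviously Q(γ) ⊆ Q(√77, √159), and [Q(√77, √159):Q] = 4 (since 77, 159 are distinct squarefree integers > 1 with 12243 not a perfect square). To show equality we compute the minimal polynomial of γ. From γ = √77 + √159: γ^2 = 77 + 2√(12243) + 159 = 236 + 2√(12243), so γ^2 - 236 = 2√(12243); squaring, (γ^2 - 236)^2 = 4·12243, i.e. γ^4 - 472γ^2 + 55696 - 48972 = 0, i.e. γ^4 - 472γ^2 + 6724 = 0. So γ is a root of x^4 - 472x^2 + 6724. This polynomial is irreducible over Q: it has no rational root (each ±√77 ± √159 is irrational), and any factorization into two quadratics over Q would force √(12243) ∈ Q (pairing opposite roots) or √77, √159 ∈ Q (other pairings), all impossible. Hence [Q(γ):Q] = 4 = [Q(√77, √159):Q], so Q(γ) = Q(√77, √159).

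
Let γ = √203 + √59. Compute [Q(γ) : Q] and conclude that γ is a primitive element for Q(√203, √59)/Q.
[Q(γ) : Q] = 4 (equivalently, Q(γ) = Q(√203, √59))

Obviously Q(γ) ⊆ Q(√203, √59), and [Q(√203, √59):Q] = 4 (since 203, 59 are distinct squarefree integers > 1 with 11977 not a perfect square). To show equality we compute the minimal polynomial of γ. From γ = √203 + √59: γ^2 = 203 + 2√(11977) + 59 = 262 + 2√(11977), so γ^2 - 262 = 2√(11977); squaring, (γ^2 - 262)^2 = 4·11977, i.e. γ^4 - 524γ^2 + 68644 - 47908 = 0, i.e. γ^4 - 524γ^2 + 20736 = 0. So γ is a root of x^4 - 524x^2 + 20736. This polynomial is irreducible over Q: it has no rational root (each ±√203 ± √59 is irrational), and any factorization into two quadratics over Q would force √(11977) ∈ Q (pairing opposite roots) or √203, √59 ∈ Q (other pairings), all impossible. Hence [Q(γ):Q] = 4 = [Q(√203, √59):Q], so Q(γ) = Q(√203, √59).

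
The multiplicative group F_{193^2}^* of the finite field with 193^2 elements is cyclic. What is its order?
|F_{193^2}^*| = 37248

F_{193^2} has 193^2 = 37249 elements; its multiplicative group consists of all nonzero elements, so |F_{193^2}^*| = 37249 - 1 = 37248. (It is cyclic since any finite subgroup of the multiplicative group of a field is cyclic.)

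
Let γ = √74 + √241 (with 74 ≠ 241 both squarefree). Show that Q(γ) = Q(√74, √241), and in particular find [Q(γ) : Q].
[Q(γ) : Q] = 4 (equivalently, Q(γ) = Q(√74, √241))

Obviously Q(γ) ⊆ Q(√74, √241), and [Q(√74, √241):Q] = 4 (since 74, 241 are distinct squarefree integers > 1 with 17834 not a perfect square). To show equality we compute the minimal polynomial of γ. From γ = √74 + √241: γ^2 = 74 + 2√(17834) + 241 = 315 + 2√(17834), so γ^2 - 315 = 2√(17834); squaring, (γ^2 - 315)^2 = 4·17834, i.e. γ^4 - 630γ^2 + 99225 - 71336 = 0, i.e. γ^4 - 630γ^2 + 27889 = 0. So γ is a root of x^4 - 630x^2 + 27889. This polynomial is irreducible over Q: it has no rational root (each ±√74 ± √241 is irrational), and any factorization into two quadratics over Q would force √(17834) ∈ Q (pairing opposite roots) or √74, √241 ∈ Q (other pairings), all impossible. Hence [Q(γ):Q] = 4 = [Q(√74, √241):Q], so Q(γ) = Q(√74, √241).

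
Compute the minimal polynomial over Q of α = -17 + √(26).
m_α(x) = x^2 + 34x + 263

From α + 17 = √(26), squaring gives (α + 17)^2 = 26, i.e. α^2 + 34α + 289 = 26, so α^2 + 34α + 263 = 0. The discriminant of x^2 + 34x + 263 is (34)^2 - 4·(263) = 1156 - 1052 = 104, and 4·(26) is not a perfect square in Q since 26 is squarefree and ≠ 1. Hence x^2 + 34x + 263 is irreducible over Q and is the minimal polynomial of α.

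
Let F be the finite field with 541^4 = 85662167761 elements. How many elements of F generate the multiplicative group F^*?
There are φ(85662167760) = 21006397440 primitive elements

F_q^* is cyclic of order q - 1 = 85662167760. A cyclic group of order m has exactly φ(m) generators. Here m = 85662167760 = 2^4 · 3^3 · 5 · 13 · 271 · 11257, so the number of primitive elements is φ(85662167760) = 21006397440.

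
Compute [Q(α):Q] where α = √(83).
[Q(α):Q] = 2

[Q(α):Q] equals the degree of the minimal polynomial of α. Here α^2 = 83 and x^2 - 83 is irreducible (d = 83 is squarefree, ≠ 1, hence not a square), so deg(m_α) = 2. Thus [Q(α):Q] = 2.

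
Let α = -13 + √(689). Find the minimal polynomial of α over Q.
m_α(x) = x^2 + 26x - 520

From α + 13 = √(689), squaring gives (α + 13)^2 = 689, i.e. α^2 + 26α + 169 = 689, so α^2 + 26α - 520 = 0. The discriminant of x^2 + 26x - 520 is (26)^2 - 4·(-520) = 676 + 2080 = 2756, and 4·(689) is not a perfect square in Q since 689 is squarefree and ≠ 1. Hence x^2 + 26x - 520 is irreducible over Q and is the minimal polynomial of α.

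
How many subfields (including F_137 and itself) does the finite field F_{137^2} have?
F_{137^2} has 2 subfields

The subfields of F_{p^n} are exactly the fields F_{p^d} for d | n (each is the fixed field of the unique index-d subgroup of Gal(F_{p^n}/F_p) ≅ Z/nZ). The divisors of n = 2 are {1, 2}, giving 2 subfields: F_{137^1}, F_{137^2}.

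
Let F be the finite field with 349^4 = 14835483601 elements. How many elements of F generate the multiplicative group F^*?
There are φ(14835483600) = 3273984000 primitive elements

F_q^* is cyclic of order q - 1 = 14835483600. A cyclic group of order m has exactly φ(m) generators. Here m = 14835483600 = 2^4 · 3 · 5^2 · 7 · 29 · 60901, so the number of primitive elements is φ(14835483600) = 3273984000.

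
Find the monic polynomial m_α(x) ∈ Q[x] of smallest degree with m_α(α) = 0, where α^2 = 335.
m_α(x) = x^2 - 335

α satisfies α^2 - 335 = 0, so x^2 - 335 annihilates α. Since d = 335 is squarefree and ≠ 1, it is not a perfect square in Q, so x^2 - 335 has no rational root and is therefore irreducible over Q (a degree-2 polynomial over a field is irreducible iff it has no root). Hence m_α(x) = x^2 - 335.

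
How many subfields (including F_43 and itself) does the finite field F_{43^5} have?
F_{43^5} has 2 subfields

The subfields of F_{p^n} are exactly the fields F_{p^d} for d | n (each is the fixed field of the unique index-d subgroup of Gal(F_{p^n}/F_p) ≅ Z/nZ). The divisors of n = 5 are {1, 5}, giving 2 subfields: F_{43^1}, F_{43^5}.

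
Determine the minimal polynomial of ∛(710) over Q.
m_α(x) = x^3 - 710

α satisfies α^3 = 710, so x^3 - 710 annihilates α. By the rational root test, a rational root p/q (in lowest terms) of x^3 - 710 would satisfy p^3 = 710 q^3, forcing q = 1 and p^3 = 710; but 710 is not a perfect cube, contradiction. A monic cubic over Q with no rational root is irreducible (any nontrivial factorization would include a linear factor). Hence x^3 - 710 is the minimal polynomial of α, and in particular [Q(α):Q] = 3.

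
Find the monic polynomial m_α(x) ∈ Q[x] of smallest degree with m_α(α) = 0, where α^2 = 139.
m_α(x) = x^2 - 139

α satisfies α^2 - 139 = 0, so x^2 - 139 annihilates α. Since d = 139 is squarefree and ≠ 1, it is not a perfect square in Q, so x^2 - 139 has no rational root and is therefore irreducible over Q (a degree-2 polynomial over a field is irreducible iff it has no root). Hence m_α(x) = x^2 - 139.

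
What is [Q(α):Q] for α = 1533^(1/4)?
[Q(α):Q] = 4

α is a root of x^4 - 1533. By Eisenstein's criterion at the prime p = 3 (which divides the constant term 1533 but p^2 = 9 does not, since 1533 is squarefree), x^4 - 1533 is irreducible over Q. Hence [Q(α):Q] = 4.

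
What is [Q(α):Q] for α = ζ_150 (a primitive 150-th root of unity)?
[Q(α):Q] = 40

The minimal polynomial of ζ_150 over Q is the 150-th cyclotomic polynomial Φ_150(x), which is irreducible over Q and has degree φ(150) = 40. Hence [Q(α):Q] = φ(150) = 40.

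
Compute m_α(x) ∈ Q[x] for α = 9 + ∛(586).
m_α(x) = x^3 - 27x^2 + 243x - 1315

Set β = α - 9 = ∛(586), so β^3 = 586. Then (α - 9)^3 - 586 = 0, i.e. α is a root of g(x) = (x - 9)^3 - 586 = x^3 - 27x^2 + 243x - 1315. Since g(x) = h(x - 9) where h(x) = x^3 - 586, and h is irreducible over Q (because 586 is not a perfect cube, so h has no rational root, and a monic cubic with no rational root is irreducible), g is also irreducible (irreducibility is preserved under the substitution x → x - 9). Hence m_α(x) = x^3 - 27x^2 + 243x - 1315.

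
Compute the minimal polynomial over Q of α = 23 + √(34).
m_α(x) = x^2 - 46x + 495

From α - 23 = √(34), squaring gives (α - 23)^2 = 34, i.e. α^2 - 46α + 529 = 34, so α^2 - 46α + 495 = 0. The discriminant of x^2 - 46x + 495 is (-46)^2 - 4·(495) = 2116 - 1980 = 136, and 4·(34) is not a perfect square in Q since 34 is squarefree and ≠ 1. Hence x^2 - 46x + 495 is irreducible over Q and is the minimal polynomial of α.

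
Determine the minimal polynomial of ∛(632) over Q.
m_α(x) = x^3 - 632

α satisfies α^3 = 632, so x^3 - 632 annihilates α. By the rational root test, a rational root p/q (in lowest terms) of x^3 - 632 would satisfy p^3 = 632 q^3, forcing q = 1 and p^3 = 632; but 632 is not a perfect cube, contradiction. A monic cubic over Q with no rational root is irreducible (any nontrivial factorization would include a linear factor). Hence x^3 - 632 is the minimal polynomial of α, and in particular [Q(α):Q] = 3.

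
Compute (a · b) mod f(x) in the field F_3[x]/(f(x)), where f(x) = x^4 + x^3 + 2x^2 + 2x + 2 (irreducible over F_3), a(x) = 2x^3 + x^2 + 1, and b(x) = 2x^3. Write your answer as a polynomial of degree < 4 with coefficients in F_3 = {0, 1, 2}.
a · b ≡ x^3 + 2x^2 + x (mod f(x))

Multiply in F_3[x]: a(x)·b(x) = (2x^3 + x^2 + 1)·(2x^3) = x^6 + 2x^5 + 2x^3. This has degree ≥ 4, so divide by f(x) over F_3: x^6 + 2x^5 + 2x^3 = (x^2 + x)·(x^4 + x^3 + 2x^2 + 2x + 2) + (x^3 + 2x^2 + x). Hence a·b ≡ x^3 + 2x^2 + x (mod f). (F_3[x]/(f) is a field with 3^4 = 81 elements since f is irreducible of degree 4.)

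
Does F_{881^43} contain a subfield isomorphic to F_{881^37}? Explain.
No: F_{881^37} is not a subfield of F_{881^43}

F_{p^m} embeds in F_{p^n} iff m | n. Here 37 ∤ 43 (since 43 = 1·37 + 6 with remainder 6 ≠ 0), so F_{881^37} is not a subfield of F_{881^43}. Equivalently: if it were, the tower law would give 37 = [F_{881^37}:F_881] dividing [F_{881^43}:F_881] = 43, contradiction.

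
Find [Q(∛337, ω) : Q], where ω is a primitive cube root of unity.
[Q(∛337, ω) : Q] = 6

[Q(∛337):Q] = 3 (min poly x^3 - 337, irreducible since 337 is not a perfect cube). [Q(ω):Q] = 2 (min poly x^2 + x + 1). Since Q(∛337) ⊂ R and ω ∉ R, we have ω ∉ Q(∛337), so x^2 + x + 1 remains irreducible over Q(∛337) and [Q(∛337, ω) : Q(∛337)] = 2. By the tower law, [Q(∛337, ω) : Q] = 3 · 2 = 6. (In fact Q(∛337, ω) is the splitting field of x^3 - 337 over Q.)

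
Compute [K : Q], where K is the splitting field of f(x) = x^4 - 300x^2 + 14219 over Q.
[K : Q] = 4

Solving the quadratic in x^2: x^2 = (300 ± √(300^2 - 4·14219))/2 = (300 ± √33124)/2 = (300 ± 182)/2, giving x^2 = 59 or x^2 = 241. So f(x) = (x^2 - 59)(x^2 - 241) and the roots of f are ±√59, ±√241. Hence the splitting field is K = Q(√59, √241). Since 59 and 241 are distinct squarefree integers > 1, their product 14219 is not a perfect square, so √241 ∉ Q(√59). By the tower law [K:Q] = [Q(√59,√241):Q(√59)] · [Q(√59):Q] = 2 · 2 = 4.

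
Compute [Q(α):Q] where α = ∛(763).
[Q(α):Q] = 3

The minimal polynomial of α is x^3 - 763, irreducible over Q since 763 is not a perfect cube (so x^3 - 763 has no rational root). Hence [Q(α):Q] = deg(m_α) = 3.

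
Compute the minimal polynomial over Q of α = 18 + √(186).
m_α(x) = x^2 - 36x + 138

From α - 18 = √(186), squaring gives (α - 18)^2 = 186, i.e. α^2 - 36α + 324 = 186, so α^2 - 36α + 138 = 0. The discriminant of x^2 - 36x + 138 is (-36)^2 - 4·(138) = 1296 - 552 = 744, and 4·(186) is not a perfect square in Q since 186 is squarefree and ≠ 1. Hence x^2 - 36x + 138 is irreducible over Q and is the minimal polynomial of α.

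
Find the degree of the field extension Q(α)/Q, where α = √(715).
[Q(α):Q] = 2

[Q(α):Q] equals the degree of the minimal polynomial of α. Here α^2 = 715 and x^2 - 715 is irreducible (d = 715 is squarefree, ≠ 1, hence not a square), so deg(m_α) = 2. Thus [Q(α):Q] = 2.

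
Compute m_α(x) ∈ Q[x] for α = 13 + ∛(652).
m_α(x) = x^3 - 39x^2 + 507x - 2849

Set β = α - 13 = ∛(652), so β^3 = 652. Then (α - 13)^3 - 652 = 0, i.e. α is a root of g(x) = (x - 13)^3 - 652 = x^3 - 39x^2 + 507x - 2849. Since g(x) = h(x - 13) where h(x) = x^3 - 652, and h is irreducible over Q (because 652 is not a perfect cube, so h has no rational root, and a monic cubic with no rational root is irreducible), g is also irreducible (irreducibility is preserved under the substitution x → x - 13). Hence m_α(x) = x^3 - 39x^2 + 507x - 2849.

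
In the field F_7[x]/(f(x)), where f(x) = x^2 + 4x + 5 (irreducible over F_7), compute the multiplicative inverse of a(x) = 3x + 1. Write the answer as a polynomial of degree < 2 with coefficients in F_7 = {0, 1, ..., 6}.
a(x)^(-1) ≡ 3x + 4 (mod f(x))

Since f is irreducible over F_7, F_7[x]/(f) is a field and a(x) ≠ 0 has an inverse. Apply the extended Euclidean algorithm to f(x) and a(x) in F_7[x]: f(x) = (5x + 2)·a(x) + (3). The last nonzero remainder is the constant 3 = gcd(f, a) in F_7. Back-substituting through the division chain expresses 3 = s(x)·a(x) + t(x)·f(x) with s(x) ≡ 2x + 5 (mod f), so (2x + 5)·a(x) ≡ 3 (mod f). Multiplying by 3^(-1) ≡ 5 in F_7 gives a(x)^(-1) ≡ 5·(2x + 5) ≡ 3x + 4 (mod f). Check: (3x + 1)·(3x + 4) = 2x^2 + x + 4 ≡ 1 (mod x^2 + 4x + 5).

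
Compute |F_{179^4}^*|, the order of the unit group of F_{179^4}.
|F_{179^4}^*| = 1026625680

F_{179^4} has 179^4 = 1026625681 elements; its multiplicative group consists of all nonzero elements, so |F_{179^4}^*| = 1026625681 - 1 = 1026625680. (It is cyclic since any finite subgroup of the multiplicative group of a field is cyclic.)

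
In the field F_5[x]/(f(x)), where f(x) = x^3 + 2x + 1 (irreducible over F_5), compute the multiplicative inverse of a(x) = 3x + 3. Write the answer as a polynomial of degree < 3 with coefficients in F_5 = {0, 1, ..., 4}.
a(x)^(-1) ≡ x^2 + 4x + 3 (mod f(x))

Since f is irreducible over F_5, F_5[x]/(f) is a field and a(x) ≠ 0 has an inverse. Apply the extended Euclidean algorithm to f(x) and a(x) in F_5[x]: f(x) = (2x^2 + 3x + 1)·a(x) + (3). The last nonzero remainder is the constant 3 = gcd(f, a) in F_5. Back-substituting through the division chain expresses 3 = s(x)·a(x) + t(x)·f(x) with s(x) ≡ 3x^2 + 2x + 4 (mod f), so (3x^2 + 2x + 4)·a(x) ≡ 3 (mod f). Multiplying by 3^(-1) ≡ 2 in F_5 gives a(x)^(-1) ≡ 2·(3x^2 + 2x + 4) ≡ x^2 + 4x + 3 (mod f). Check: (3x + 3)·(x^2 + 4x + 3) = 3x^3 + x + 4 ≡ 1 (mod x^3 + 2x + 1).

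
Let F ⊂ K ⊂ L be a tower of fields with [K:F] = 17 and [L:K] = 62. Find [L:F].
[L:F] = 1054

The tower law says that for any tower of field extensions F ⊂ K ⊂ L with finite degrees, [L:F] = [L:K] · [K:F]. Here this gives [L:F] = 62 · 17 = 1054.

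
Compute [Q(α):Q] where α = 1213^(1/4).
[Q(α):Q] = 4

α is a root of x^4 - 1213. By Eisenstein's criterion at the prime p = 1213 (which divides the constant term 1213 but p^2 = 1471369 does not, since 1213 is squarefree), x^4 - 1213 is irreducible over Q. Hence [Q(α):Q] = 4.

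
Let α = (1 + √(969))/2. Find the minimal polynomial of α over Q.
m_α(x) = x^2 - x - 242

From 2α - 1 = √(969), squaring gives (2α - 1)^2 = 969, i.e. 4α^2 - 4α + 1 = 969, so α^2 - α + (1 - 969)/4 = 0. Since 969 ≡ 1 (mod 4), (1 - 969)/4 = -242 ∈ Z. The polynomial x^2 - x - 242 has discriminant 1 - 4·(-242) = 969, which is not a perfect square in Q (d = 969 is squarefree and ≠ 1), so x^2 - x - 242 is irreducible over Q. It is the minimal polynomial of α.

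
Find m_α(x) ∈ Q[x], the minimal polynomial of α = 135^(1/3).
m_α(x) = x^3 - 135

α satisfies α^3 = 135, so x^3 - 135 annihilates α. By the rational root test, a rational root p/q (in lowest terms) of x^3 - 135 would satisfy p^3 = 135 q^3, forcing q = 1 and p^3 = 135; but 135 is not a perfect cube, contradiction. A monic cubic over Q with no rational root is irreducible (any nontrivial factorization would include a linear factor). Hence x^3 - 135 is the minimal polynomial of α, and in particular [Q(α):Q] = 3.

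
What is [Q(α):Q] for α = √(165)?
[Q(α):Q] = 2

[Q(α):Q] equals the degree of the minimal polynomial of α. Here α^2 = 165 and x^2 - 165 is irreducible (d = 165 is squarefree, ≠ 1, hence not a square), so deg(m_α) = 2. Thus [Q(α):Q] = 2.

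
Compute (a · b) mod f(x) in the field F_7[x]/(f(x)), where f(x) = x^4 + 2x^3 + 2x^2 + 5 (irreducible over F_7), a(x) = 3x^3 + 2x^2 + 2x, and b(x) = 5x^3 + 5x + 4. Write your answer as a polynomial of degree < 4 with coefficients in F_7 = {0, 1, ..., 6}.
a · b ≡ 6x^3 + 6x^2 + 3x (mod f(x))

Multiply in F_7[x]: a(x)·b(x) = (3x^3 + 2x^2 + 2x)·(5x^3 + 5x + 4) = x^6 + 3x^5 + 4x^4 + x^3 + 4x^2 + x. This has degree ≥ 4, so divide by f(x) over F_7: x^6 + 3x^5 + 4x^4 + x^3 + 4x^2 + x = (x^2 + x)·(x^4 + 2x^3 + 2x^2 + 5) + (6x^3 + 6x^2 + 3x). Hence a·b ≡ 6x^3 + 6x^2 + 3x (mod f). (F_7[x]/(f) is a field with 7^4 = 2401 elements since f is irreducible of degree 4.)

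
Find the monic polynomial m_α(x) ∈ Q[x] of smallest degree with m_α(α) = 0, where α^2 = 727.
m_α(x) = x^2 - 727

α satisfies α^2 - 727 = 0, so x^2 - 727 annihilates α. Since d = 727 is squarefree and ≠ 1, it is not a perfect square in Q, so x^2 - 727 has no rational root and is therefore irreducible over Q (a degree-2 polynomial over a field is irreducible iff it has no root). Hence m_α(x) = x^2 - 727.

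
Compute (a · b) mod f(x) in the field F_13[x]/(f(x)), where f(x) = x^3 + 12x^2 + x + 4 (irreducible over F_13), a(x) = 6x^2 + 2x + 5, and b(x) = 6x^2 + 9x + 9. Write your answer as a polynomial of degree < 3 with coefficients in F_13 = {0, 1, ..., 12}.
a · b ≡ 12x^2 + 12x + 1 (mod f(x))

Multiply in F_13[x]: a(x)·b(x) = (6x^2 + 2x + 5)·(6x^2 + 9x + 9) = 10x^4 + x^3 + 11x^2 + 11x + 6. This has degree ≥ 3, so divide by f(x) over F_13: 10x^4 + x^3 + 11x^2 + 11x + 6 = (10x + 11)·(x^3 + 12x^2 + x + 4) + (12x^2 + 12x + 1). Hence a·b ≡ 12x^2 + 12x + 1 (mod f). (F_13[x]/(f) is a field with 13^3 = 2197 elements since f is irreducible of degree 3.)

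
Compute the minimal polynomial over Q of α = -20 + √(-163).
m_α(x) = x^2 + 40x + 563

From α + 20 = √(-163), squaring gives (α + 20)^2 = -163, i.e. α^2 + 40α + 400 = -163, so α^2 + 40α + 563 = 0. The discriminant of x^2 + 40x + 563 is (40)^2 - 4·(563) = 1600 - 2252 = -652, and 4·(-163) is not a perfect square in Q since -163 is squarefree and ≠ 1. Hence x^2 + 40x + 563 is irreducible over Q and is the minimal polynomial of α.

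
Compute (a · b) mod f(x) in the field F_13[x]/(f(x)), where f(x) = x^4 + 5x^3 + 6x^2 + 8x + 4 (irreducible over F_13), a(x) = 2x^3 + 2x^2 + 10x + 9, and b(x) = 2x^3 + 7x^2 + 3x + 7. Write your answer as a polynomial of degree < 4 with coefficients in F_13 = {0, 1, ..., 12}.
a · b ≡ 10x^3 + 3x^2 + x + 11 (mod f(x))

Multiply in F_13[x]: a(x)·b(x) = (2x^3 + 2x^2 + 10x + 9)·(2x^3 + 7x^2 + 3x + 7) = 4x^6 + 5x^5 + x^4 + 4x^3 + 3x^2 + 6x + 11. This has degree ≥ 4, so divide by f(x) over F_13: 4x^6 + 5x^5 + x^4 + 4x^3 + 3x^2 + 6x + 11 = (4x^2 + 11x)·(x^4 + 5x^3 + 6x^2 + 8x + 4) + (10x^3 + 3x^2 + x + 11). Hence a·b ≡ 10x^3 + 3x^2 + x + 11 (mod f). (F_13[x]/(f) is a field with 13^4 = 28561 elements since f is irreducible of degree 4.)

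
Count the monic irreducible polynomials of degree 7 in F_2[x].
There are 18 monic irreducible polynomials of degree 7 over F_2

Each element of F_{2^7} that lies in no proper subfield is a root of exactly one monic irreducible of degree 7 over F_2, and each such polynomial has 7 distinct roots in F_{2^7}. By Möbius inversion the count is N_2(7) = (1/7) Σ_{d|7} μ(7/d) · 2^d = (1/7)(μ(7)·2^1 + μ(1)·2^7) = 126/7 = 18.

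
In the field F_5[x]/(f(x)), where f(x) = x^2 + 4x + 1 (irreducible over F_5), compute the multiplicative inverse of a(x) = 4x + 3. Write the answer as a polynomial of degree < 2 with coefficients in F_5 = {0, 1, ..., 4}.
a(x)^(-1) ≡ 3x + 1 (mod f(x))

Since f is irreducible over F_5, F_5[x]/(f) is a field and a(x) ≠ 0 has an inverse. Apply the extended Euclidean algorithm to f(x) and a(x) in F_5[x]: f(x) = (4x + 3)·a(x) + (2). The last nonzero remainder is the constant 2 = gcd(f, a) in F_5. Back-substituting through the division chain expresses 2 = s(x)·a(x) + t(x)·f(x) with s(x) ≡ x + 2 (mod f), so (x + 2)·a(x) ≡ 2 (mod f). Multiplying by 2^(-1) ≡ 3 in F_5 gives a(x)^(-1) ≡ 3·(x + 2) ≡ 3x + 1 (mod f). Check: (4x + 3)·(3x + 1) = 2x^2 + 3x + 3 ≡ 1 (mod x^2 + 4x + 1).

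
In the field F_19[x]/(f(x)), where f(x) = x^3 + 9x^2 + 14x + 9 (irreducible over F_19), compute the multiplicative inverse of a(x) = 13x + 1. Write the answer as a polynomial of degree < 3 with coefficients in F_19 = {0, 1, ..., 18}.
a(x)^(-1) ≡ 8x^2 + 10x + 6 (mod f(x))

Since f is irreducible over F_19, F_19[x]/(f) is a field and a(x) ≠ 0 has an inverse. Apply the extended Euclidean algorithm to f(x) and a(x) in F_19[x]: f(x) = (3x^2 + 18x + 7)·a(x) + (2). The last nonzero remainder is the constant 2 = gcd(f, a) in F_19. Back-substituting through the division chain expresses 2 = s(x)·a(x) + t(x)·f(x) with s(x) ≡ 16x^2 + x + 12 (mod f), so (16x^2 + x + 12)·a(x) ≡ 2 (mod f). Multiplying by 2^(-1) ≡ 10 in F_19 gives a(x)^(-1) ≡ 10·(16x^2 + x + 12) ≡ 8x^2 + 10x + 6 (mod f). Check: (13x + 1)·(8x^2 + 10x + 6) = 9x^3 + 5x^2 + 12x + 6 ≡ 1 (mod x^3 + 9x^2 + 14x + 9).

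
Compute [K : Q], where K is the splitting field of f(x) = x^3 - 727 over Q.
[K : Q] = 6

The roots of x^3 - 727 are ∛727, ω∛727, ω^2∛727 where ω = e^(2πi/3) is a primitive cube root of unity, so K = Q(∛727, ω). Now [Q(∛727):Q] = 3 (since 727 is not a perfect cube, x^3 - 727 is irreducible) and [Q(ω):Q] = 2. Both 2 and 3 divide [K:Q], and [K:Q] ≤ 3·2 = 6, so [K:Q] = 6. (Equivalently: Q(∛727) ⊂ R but ω ∉ R, so [K : Q(∛727)] = 2.)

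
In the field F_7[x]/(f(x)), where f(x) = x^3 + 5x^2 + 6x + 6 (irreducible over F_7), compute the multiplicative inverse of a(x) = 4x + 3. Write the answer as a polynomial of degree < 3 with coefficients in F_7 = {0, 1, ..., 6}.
a(x)^(-1) ≡ 3x^2 + 4x + 1 (mod f(x))

Since f is irreducible over F_7, F_7[x]/(f) is a field and a(x) ≠ 0 has an inverse. Apply the extended Euclidean algorithm to f(x) and a(x) in F_7[x]: f(x) = (2x^2 + 5x + 3)·a(x) + (4). The last nonzero remainder is the constant 4 = gcd(f, a) in F_7. Back-substituting through the division chain expresses 4 = s(x)·a(x) + t(x)·f(x) with s(x) ≡ 5x^2 + 2x + 4 (mod f), so (5x^2 + 2x + 4)·a(x) ≡ 4 (mod f). Multiplying by 4^(-1) ≡ 2 in F_7 gives a(x)^(-1) ≡ 2·(5x^2 + 2x + 4) ≡ 3x^2 + 4x + 1 (mod f). Check: (4x + 3)·(3x^2 + 4x + 1) = 5x^3 + 4x^2 + 2x + 3 ≡ 1 (mod x^3 + 5x^2 + 6x + 6).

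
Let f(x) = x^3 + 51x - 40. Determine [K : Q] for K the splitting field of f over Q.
[K : Q] = 6

By the rational root test, any rational root of the monic integer polynomial f(x) = x^3 + 51x - 40 must be an integer dividing the constant term -40, i.e. one of ±{1, 2, 4, 5, 8, 10, 20, 40}. Evaluating: f(1) = 12, f(-1) = -92, f(2) = 70, f(-2) = -150, f(4) = 228, f(-4) = -308, f(5) = 340, f(-5) = -420, f(8) = 880, f(-8) = -960, f(10) = 1470, f(-10) = -1550, f(20) = 8980, f(-20) = -9060, f(40) = 66000, f(-40) = -66080; none is 0, so f has no rational root and is therefore irreducible over Q (a cubic with no linear factor over a field is irreducible). For an irreducible cubic, the Galois group is A_3 or S_3 according as the discriminant disc(f) = -4a^3 - 27b^2 = -4·(51)^3 - 27·(-40)^2 = -573804 is or is not a square in Q. Here disc(f) = -573804 is not a perfect square in Q, so the Galois group of f over Q is not contained in A_3 and must be all of S_3. The splitting field has degree |S_3| = 6 over Q, so [K : Q] = 6.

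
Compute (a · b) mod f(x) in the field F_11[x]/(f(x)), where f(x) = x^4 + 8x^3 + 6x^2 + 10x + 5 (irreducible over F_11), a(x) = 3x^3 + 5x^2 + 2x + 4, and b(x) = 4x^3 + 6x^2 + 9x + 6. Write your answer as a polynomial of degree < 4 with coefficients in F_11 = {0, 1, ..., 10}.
a · b ≡ 7x^3 + 6x^2 + 3x + 5 (mod f(x))

Multiply in F_11[x]: a(x)·b(x) = (3x^3 + 5x^2 + 2x + 4)·(4x^3 + 6x^2 + 9x + 6) = x^6 + 5x^5 + 10x^4 + 3x^3 + 6x^2 + 4x + 2. This has degree ≥ 4, so divide by f(x) over F_11: x^6 + 5x^5 + 10x^4 + 3x^3 + 6x^2 + 4x + 2 = (x^2 + 8x + 6)·(x^4 + 8x^3 + 6x^2 + 10x + 5) + (7x^3 + 6x^2 + 3x + 5). Hence a·b ≡ 7x^3 + 6x^2 + 3x + 5 (mod f). (F_11[x]/(f) is a field with 11^4 = 14641 elements since f is irreducible of degree 4.)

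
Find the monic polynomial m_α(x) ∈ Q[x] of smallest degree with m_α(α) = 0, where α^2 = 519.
m_α(x) = x^2 - 519

α satisfies α^2 - 519 = 0, so x^2 - 519 annihilates α. Since d = 519 is squarefree and ≠ 1, it is not a perfect square in Q, so x^2 - 519 has no rational root and is therefore irreducible over Q (a degree-2 polynomial over a field is irreducible iff it has no root). Hence m_α(x) = x^2 - 519.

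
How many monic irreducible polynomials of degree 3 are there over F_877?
There are 224841752 monic irreducible polynomials of degree 3 over F_877

Each element of F_{877^3} that lies in no proper subfield is a root of exactly one monic irreducible of degree 3 over F_877, and each such polynomial has 3 distinct roots in F_{877^3}. By Möbius inversion the count is N_877(3) = (1/3) Σ_{d|3} μ(3/d) · 877^d = (1/3)(μ(3)·877^1 + μ(1)·877^3) = 674525256/3 = 224841752.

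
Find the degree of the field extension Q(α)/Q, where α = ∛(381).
[Q(α):Q] = 3

The minimal polynomial of α is x^3 - 381, irreducible over Q since 381 is not a perfect cube (so x^3 - 381 has no rational root). Hence [Q(α):Q] = deg(m_α) = 3.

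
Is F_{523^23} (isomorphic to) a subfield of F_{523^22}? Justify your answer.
No: F_{523^23} is not a subfield of F_{523^22}

F_{p^m} embeds in F_{p^n} iff m | n. Here 23 ∤ 22 (since 22 = 0·23 + 22 with remainder 22 ≠ 0), so F_{523^23} is not a subfield of F_{523^22}. Equivalently: if it were, the tower law would give 23 = [F_{523^23}:F_523] dividing [F_{523^22}:F_523] = 22, contradiction.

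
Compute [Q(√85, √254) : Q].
[Q(√85, √254) : Q] = 4

[Q(√85):Q] = 2 (min poly x^2 - 85, irreducible since 85 is squarefree > 1). For the top step, suppose √254 ∈ Q(√85), say √254 = c + d√85 with c, d ∈ Q. Squaring: 254 = c^2 + 85d^2 + 2cd√85. Since √85 ∉ Q this forces 2cd = 0. If d = 0 then √254 = c ∈ Q, contradicting 254 squarefree > 1. If c = 0 then 254 = 85d^2, so 85·254 = (85d)^2 is a perfect square in Q — but 85·254 = 21590 is not a perfect square (since 85 and 254 are distinct squarefree integers). Contradiction. Hence √254 ∉ Q(√85), so x^2 - 254 stays irreducible over Q(√85) and [Q(√85, √254) : Q(√85)] = 2. By the tower law, [Q(√85, √254) : Q] = 2 · 2 = 4.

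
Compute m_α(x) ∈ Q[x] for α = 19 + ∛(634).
m_α(x) = x^3 - 57x^2 + 1083x - 7493

Set β = α - 19 = ∛(634), so β^3 = 634. Then (α - 19)^3 - 634 = 0, i.e. α is a root of g(x) = (x - 19)^3 - 634 = x^3 - 57x^2 + 1083x - 7493. Since g(x) = h(x - 19) where h(x) = x^3 - 634, and h is irreducible over Q (because 634 is not a perfect cube, so h has no rational root, and a monic cubic with no rational root is irreducible), g is also irreducible (irreducibility is preserved under the substitution x → x - 19). Hence m_α(x) = x^3 - 57x^2 + 1083x - 7493.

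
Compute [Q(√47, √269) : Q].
[Q(√47, √269) : Q] = 4

[Q(√47):Q] = 2 (min poly x^2 - 47, irreducible since 47 is squarefree > 1). For the top step, suppose √269 ∈ Q(√47), say √269 = c + d√47 with c, d ∈ Q. Squaring: 269 = c^2 + 47d^2 + 2cd√47. Since √47 ∉ Q this forces 2cd = 0. If d = 0 then √269 = c ∈ Q, contradicting 269 squarefree > 1. If c = 0 then 269 = 47d^2, so 47·269 = (47d)^2 is a perfect square in Q — but 47·269 = 12643 is not a perfect square (since 47 and 269 are distinct squarefree integers). Contradiction. Hence √269 ∉ Q(√47), so x^2 - 269 stays irreducible over Q(√47) and [Q(√47, √269) : Q(√47)] = 2. By the tower law, [Q(√47, √269) : Q] = 2 · 2 = 4.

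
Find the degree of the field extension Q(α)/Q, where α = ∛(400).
[Q(α):Q] = 3

The minimal polynomial of α is x^3 - 400, irreducible over Q since 400 is not a perfect cube (so x^3 - 400 has no rational root). Hence [Q(α):Q] = deg(m_α) = 3.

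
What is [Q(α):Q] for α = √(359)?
[Q(α):Q] = 2

[Q(α):Q] equals the degree of the minimal polynomial of α. Here α^2 = 359 and x^2 - 359 is irreducible (d = 359 is squarefree, ≠ 1, hence not a square), so deg(m_α) = 2. Thus [Q(α):Q] = 2.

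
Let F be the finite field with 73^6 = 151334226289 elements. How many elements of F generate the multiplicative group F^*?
There are φ(151334226288) = 41990400000 primitive elements

F_q^* is cyclic of order q - 1 = 151334226288. A cyclic group of order m has exactly φ(m) generators. Here m = 151334226288 = 2^4 · 3^3 · 7 · 37 · 751 · 1801, so the number of primitive elements is φ(151334226288) = 41990400000.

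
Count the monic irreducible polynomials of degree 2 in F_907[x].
There are 410871 monic irreducible polynomials of degree 2 over F_907

Each element of F_{907^2} that lies in no proper subfield is a root of exactly one monic irreducible of degree 2 over F_907, and each such polynomial has 2 distinct roots in F_{907^2}. By Möbius inversion the count is N_907(2) = (1/2) Σ_{d|2} μ(2/d) · 907^d = (1/2)(μ(2)·907^1 + μ(1)·907^2) = 821742/2 = 410871.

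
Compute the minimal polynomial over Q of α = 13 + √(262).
m_α(x) = x^2 - 26x - 93

From α - 13 = √(262), squaring gives (α - 13)^2 = 262, i.e. α^2 - 26α + 169 = 262, so α^2 - 26α - 93 = 0. The discriminant of x^2 - 26x - 93 is (-26)^2 - 4·(-93) = 676 + 372 = 1048, and 4·(262) is not a perfect square in Q since 262 is squarefree and ≠ 1. Hence x^2 - 26x - 93 is irreducible over Q and is the minimal polynomial of α.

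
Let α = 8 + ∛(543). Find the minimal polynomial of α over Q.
m_α(x) = x^3 - 24x^2 + 192x - 1055

Set β = α - 8 = ∛(543), so β^3 = 543. Then (α - 8)^3 - 543 = 0, i.e. α is a root of g(x) = (x - 8)^3 - 543 = x^3 - 24x^2 + 192x - 1055. Since g(x) = h(x - 8) where h(x) = x^3 - 543, and h is irreducible over Q (because 543 is not a perfect cube, so h has no rational root, and a monic cubic with no rational root is irreducible), g is also irreducible (irreducibility is preserved under the substitution x → x - 8). Hence m_α(x) = x^3 - 24x^2 + 192x - 1055.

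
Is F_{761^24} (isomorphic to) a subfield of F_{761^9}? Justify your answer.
No: F_{761^24} is not a subfield of F_{761^9}

F_{p^m} embeds in F_{p^n} iff m | n. Here 24 ∤ 9 (since 9 = 0·24 + 9 with remainder 9 ≠ 0), so F_{761^24} is not a subfield of F_{761^9}. Equivalently: if it were, the tower law would give 24 = [F_{761^24}:F_761] dividing [F_{761^9}:F_761] = 9, contradiction.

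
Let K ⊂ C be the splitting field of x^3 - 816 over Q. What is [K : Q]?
[K : Q] = 6

The roots of x^3 - 816 are ∛816, ω∛816, ω^2∛816 where ω = e^(2πi/3) is a primitive cube root of unity, so K = Q(∛816, ω). Now [Q(∛816):Q] = 3 (since 816 is not a perfect cube, x^3 - 816 is irreducible) and [Q(ω):Q] = 2. Both 2 and 3 divide [K:Q], and [K:Q] ≤ 3·2 = 6, so [K:Q] = 6. (Equivalently: Q(∛816) ⊂ R but ω ∉ R, so [K : Q(∛816)] = 2.)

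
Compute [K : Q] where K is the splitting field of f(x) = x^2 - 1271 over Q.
[K : Q] = 2

f(x) = x^2 - 1271 factors as (x - √1271)(x + √1271). The splitting field is K = Q(√1271). Since 1271 is squarefree and > 1, it is not a perfect square, so x^2 - 1271 is irreducible over Q and [Q(√1271) : Q] = 2. Hence [K : Q] = 2.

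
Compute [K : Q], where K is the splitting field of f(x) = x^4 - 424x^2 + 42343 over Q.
[K : Q] = 4

Solving the quadratic in x^2: x^2 = (424 ± √(424^2 - 4·42343))/2 = (424 ± √10404)/2 = (424 ± 102)/2, giving x^2 = 263 or x^2 = 161. So f(x) = (x^2 - 263)(x^2 - 161) and the roots of f are ±√263, ±√161. Hence the splitting field is K = Q(√263, √161). Since 263 and 161 are distinct squarefree integers > 1, their product 42343 is not a perfect square, so √161 ∉ Q(√263). By the tower law [K:Q] = [Q(√263,√161):Q(√263)] · [Q(√263):Q] = 2 · 2 = 4.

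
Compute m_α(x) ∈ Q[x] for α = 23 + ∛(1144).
m_α(x) = x^3 - 69x^2 + 1587x - 13311

Set β = α - 23 = ∛(1144), so β^3 = 1144. Then (α - 23)^3 - 1144 = 0, i.e. α is a root of g(x) = (x - 23)^3 - 1144 = x^3 - 69x^2 + 1587x - 13311. Since g(x) = h(x - 23) where h(x) = x^3 - 1144, and h is irreducible over Q (because 1144 is not a perfect cube, so h has no rational root, and a monic cubic with no rational root is irreducible), g is also irreducible (irreducibility is preserved under the substitution x → x - 23). Hence m_α(x) = x^3 - 69x^2 + 1587x - 13311.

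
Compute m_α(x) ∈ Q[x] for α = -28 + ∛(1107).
m_α(x) = x^3 + 84x^2 + 2352x + 20845

Set β = α + 28 = ∛(1107), so β^3 = 1107. Then (α + 28)^3 - 1107 = 0, i.e. α is a root of g(x) = (x + 28)^3 - 1107 = x^3 + 84x^2 + 2352x + 20845. Since g(x) = h(x + 28) where h(x) = x^3 - 1107, and h is irreducible over Q (because 1107 is not a perfect cube, so h has no rational root, and a monic cubic with no rational root is irreducible), g is also irreducible (irreducibility is preserved under the substitution x → x + 28). Hence m_α(x) = x^3 + 84x^2 + 2352x + 20845.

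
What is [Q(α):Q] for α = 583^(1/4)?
[Q(α):Q] = 4

α is a root of x^4 - 583. By Eisenstein's criterion at the prime p = 11 (which divides the constant term 583 but p^2 = 121 does not, since 583 is squarefree), x^4 - 583 is irreducible over Q. Hence [Q(α):Q] = 4.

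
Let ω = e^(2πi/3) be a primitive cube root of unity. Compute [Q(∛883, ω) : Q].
[Q(∛883, ω) : Q] = 6

[Q(∛883):Q] = 3 (min poly x^3 - 883, irreducible since 883 is not a perfect cube). [Q(ω):Q] = 2 (min poly x^2 + x + 1). Since Q(∛883) ⊂ R and ω ∉ R, we have ω ∉ Q(∛883), so x^2 + x + 1 remains irreducible over Q(∛883) and [Q(∛883, ω) : Q(∛883)] = 2. By the tower law, [Q(∛883, ω) : Q] = 3 · 2 = 6. (In fact Q(∛883, ω) is the splitting field of x^3 - 883 over Q.)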